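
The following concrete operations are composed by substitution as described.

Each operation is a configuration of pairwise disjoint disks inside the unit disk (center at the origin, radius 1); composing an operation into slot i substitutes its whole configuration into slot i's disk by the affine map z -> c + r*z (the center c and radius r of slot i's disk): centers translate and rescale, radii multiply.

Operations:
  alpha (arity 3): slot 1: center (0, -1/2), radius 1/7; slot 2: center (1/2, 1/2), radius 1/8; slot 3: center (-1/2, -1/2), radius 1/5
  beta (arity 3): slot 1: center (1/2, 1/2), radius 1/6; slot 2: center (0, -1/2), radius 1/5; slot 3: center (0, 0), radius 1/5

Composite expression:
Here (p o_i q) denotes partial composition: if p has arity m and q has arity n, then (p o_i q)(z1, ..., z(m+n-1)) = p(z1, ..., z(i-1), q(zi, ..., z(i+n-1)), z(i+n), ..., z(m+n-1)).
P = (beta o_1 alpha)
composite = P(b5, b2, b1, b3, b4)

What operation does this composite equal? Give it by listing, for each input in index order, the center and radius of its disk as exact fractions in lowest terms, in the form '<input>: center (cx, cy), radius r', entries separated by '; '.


b1: center (5/12, 5/12), radius 1/30; b2: center (7/12, 7/12), radius 1/48; b3: center (0, -1/2), radius 1/5; b4: center (0, 0), radius 1/5; b5: center (1/2, 5/12), radius 1/42

Each b-disk chains the slot maps above it in beta; radii multiply.
b5 passes through 2 substitutions, ending at center (1/2, 5/12), radius 1/42
b2 passes through 2 substitutions, ending at center (7/12, 7/12), radius 1/48
b1 passes through 2 substitutions, ending at center (5/12, 5/12), radius 1/30
b3 passes through 1 substitution, ending at center (0, -1/2), radius 1/5
b4 passes through 1 substitution, ending at center (0, 0), radius 1/5


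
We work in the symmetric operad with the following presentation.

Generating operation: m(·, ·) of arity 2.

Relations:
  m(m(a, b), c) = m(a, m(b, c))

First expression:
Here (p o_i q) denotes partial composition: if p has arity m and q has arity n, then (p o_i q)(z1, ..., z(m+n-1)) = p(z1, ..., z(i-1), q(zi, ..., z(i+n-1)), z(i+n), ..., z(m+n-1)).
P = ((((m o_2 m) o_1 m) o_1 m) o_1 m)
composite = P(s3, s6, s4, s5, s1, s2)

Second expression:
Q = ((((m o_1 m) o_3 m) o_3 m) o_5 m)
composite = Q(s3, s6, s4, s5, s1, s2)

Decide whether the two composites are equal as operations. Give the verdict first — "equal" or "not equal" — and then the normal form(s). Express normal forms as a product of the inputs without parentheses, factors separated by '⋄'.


The first expression reduces to s3 ⋄ s6 ⋄ s4 ⋄ s5 ⋄ s1 ⋄ s2
The second expression reduces to s3 ⋄ s6 ⋄ s4 ⋄ s5 ⋄ s1 ⋄ s2
Identical normal forms: equal.

equal — both sides give s3 ⋄ s6 ⋄ s4 ⋄ s5 ⋄ s1 ⋄ s2


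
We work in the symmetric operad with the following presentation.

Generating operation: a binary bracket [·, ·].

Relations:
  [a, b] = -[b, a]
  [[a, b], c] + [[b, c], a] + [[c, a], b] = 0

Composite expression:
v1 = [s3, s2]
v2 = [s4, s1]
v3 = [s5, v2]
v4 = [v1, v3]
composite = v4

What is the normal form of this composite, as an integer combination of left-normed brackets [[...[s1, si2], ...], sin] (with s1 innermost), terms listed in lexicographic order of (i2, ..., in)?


Skip Jacobi rewriting: expand, keep s1-initial words, read off terms.
Composite bracket: [[s3, s2], [s5, [s4, s1]]]
The bracket unfolds into 16 signed words via [a, b] = ab - ba (2^4 = 16).
Words beginning with s1 determine it all:
  sign of s1s4s5s2s3 is +1, so it contributes +[[[[s1, s4], s5], s2], s3]
  sign of s1s4s5s3s2 is -1, so it contributes -[[[[s1, s4], s5], s3], s2]

[[[[s1, s4], s5], s2], s3] - [[[[s1, s4], s5], s3], s2]


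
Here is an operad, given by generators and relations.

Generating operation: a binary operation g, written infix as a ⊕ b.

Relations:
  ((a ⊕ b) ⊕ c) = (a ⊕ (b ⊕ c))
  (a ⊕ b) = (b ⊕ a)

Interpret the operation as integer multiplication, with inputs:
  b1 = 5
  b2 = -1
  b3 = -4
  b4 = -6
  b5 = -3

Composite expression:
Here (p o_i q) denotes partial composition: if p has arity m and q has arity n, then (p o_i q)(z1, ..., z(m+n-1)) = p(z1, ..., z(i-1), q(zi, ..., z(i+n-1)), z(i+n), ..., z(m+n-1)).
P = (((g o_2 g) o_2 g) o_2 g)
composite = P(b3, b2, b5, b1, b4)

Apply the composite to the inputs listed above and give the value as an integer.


360

(b2 ⊕ b5) = 3
((b2 ⊕ b5) ⊕ b1) = 15
(((b2 ⊕ b5) ⊕ b1) ⊕ b4) = -90
(b3 ⊕ (((b2 ⊕ b5) ⊕ b1) ⊕ b4)) = 360


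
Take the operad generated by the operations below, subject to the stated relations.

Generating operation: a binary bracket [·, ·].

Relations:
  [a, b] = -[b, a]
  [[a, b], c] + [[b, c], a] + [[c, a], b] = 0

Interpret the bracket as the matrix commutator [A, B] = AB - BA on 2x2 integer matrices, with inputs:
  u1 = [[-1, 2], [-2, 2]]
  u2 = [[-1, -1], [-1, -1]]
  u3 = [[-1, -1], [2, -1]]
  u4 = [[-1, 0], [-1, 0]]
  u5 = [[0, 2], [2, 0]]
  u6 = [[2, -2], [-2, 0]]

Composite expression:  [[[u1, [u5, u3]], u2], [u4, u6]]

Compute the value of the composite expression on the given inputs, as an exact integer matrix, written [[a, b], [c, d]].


[[0, 0], [0, 0]]

[u5, u3] = [[6, 0], [0, -6]]
[u1, [u5, u3]] = [[0, -24], [-24, 0]]
[[u1, [u5, u3]], u2] = [[0, 0], [0, 0]]
[u4, u6] = [[-2, 2], [-4, 2]]
[[[u1, [u5, u3]], u2], [u4, u6]] = [[0, 0], [0, 0]]


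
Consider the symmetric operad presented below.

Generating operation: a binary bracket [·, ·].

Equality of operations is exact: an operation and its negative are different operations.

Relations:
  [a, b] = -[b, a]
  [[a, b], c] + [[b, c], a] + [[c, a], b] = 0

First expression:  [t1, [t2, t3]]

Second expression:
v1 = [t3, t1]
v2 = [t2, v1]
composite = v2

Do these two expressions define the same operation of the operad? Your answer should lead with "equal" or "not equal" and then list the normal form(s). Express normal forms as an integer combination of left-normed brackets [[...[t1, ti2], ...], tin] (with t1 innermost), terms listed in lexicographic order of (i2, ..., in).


not equal; the first gives [[t1, t2], t3] - [[t1, t3], t2] and the second [[t1, t3], t2]

The first expression, normalized: [[t1, t2], t3] - [[t1, t3], t2]
The second expression, normalized: [[t1, t3], t2]
The normal forms differ: not equal.


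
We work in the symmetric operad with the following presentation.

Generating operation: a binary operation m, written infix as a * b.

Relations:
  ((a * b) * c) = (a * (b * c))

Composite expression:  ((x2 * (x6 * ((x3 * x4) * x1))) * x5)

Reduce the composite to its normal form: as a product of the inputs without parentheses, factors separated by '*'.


x2 * x6 * x3 * x4 * x1 * x5


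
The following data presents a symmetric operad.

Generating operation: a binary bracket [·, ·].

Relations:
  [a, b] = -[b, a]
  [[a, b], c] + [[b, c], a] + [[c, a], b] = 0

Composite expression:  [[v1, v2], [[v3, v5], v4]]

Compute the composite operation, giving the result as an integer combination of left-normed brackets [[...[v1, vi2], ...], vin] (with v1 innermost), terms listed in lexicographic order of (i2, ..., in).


[[[[v1, v2], v3], v5], v4] - [[[[v1, v2], v4], v3], v5] + [[[[v1, v2], v4], v5], v3] - [[[[v1, v2], v5], v3], v4]

A multilinear Lie element is pinned by v1-initial words (v1 innermost).
Composite bracket: [[v1, v2], [[v3, v5], v4]]
The bracket unfolds into 16 signed words via [a, b] = ab - ba (2^4 = 16).
Coefficients come from the v1-initial words:
  v1v2v3v5v4 appears with sign +1, giving the term +[[[[v1, v2], v3], v5], v4]
  v1v2v4v3v5 appears with sign -1, giving the term -[[[[v1, v2], v4], v3], v5]
  v1v2v4v5v3 appears with sign +1, giving the term +[[[[v1, v2], v4], v5], v3]
  v1v2v5v3v4 appears with sign -1, giving the term -[[[[v1, v2], v5], v3], v4]


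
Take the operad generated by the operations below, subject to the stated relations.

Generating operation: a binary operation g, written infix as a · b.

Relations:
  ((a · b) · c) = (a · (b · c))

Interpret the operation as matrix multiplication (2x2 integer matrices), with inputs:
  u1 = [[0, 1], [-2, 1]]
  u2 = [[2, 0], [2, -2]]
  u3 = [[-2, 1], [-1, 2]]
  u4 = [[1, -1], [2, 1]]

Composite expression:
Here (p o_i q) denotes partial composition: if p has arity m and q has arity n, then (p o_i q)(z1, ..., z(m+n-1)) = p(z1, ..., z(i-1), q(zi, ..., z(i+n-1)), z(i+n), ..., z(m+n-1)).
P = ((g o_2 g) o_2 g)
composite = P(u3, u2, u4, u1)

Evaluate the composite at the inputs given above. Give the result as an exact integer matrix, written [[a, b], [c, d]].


(u2 · u4) = [[2, -2], [-2, -4]]
((u2 · u4) · u1) = [[4, 0], [8, -6]]
(u3 · ((u2 · u4) · u1)) = [[0, -6], [12, -12]]

[[0, -6], [12, -12]]


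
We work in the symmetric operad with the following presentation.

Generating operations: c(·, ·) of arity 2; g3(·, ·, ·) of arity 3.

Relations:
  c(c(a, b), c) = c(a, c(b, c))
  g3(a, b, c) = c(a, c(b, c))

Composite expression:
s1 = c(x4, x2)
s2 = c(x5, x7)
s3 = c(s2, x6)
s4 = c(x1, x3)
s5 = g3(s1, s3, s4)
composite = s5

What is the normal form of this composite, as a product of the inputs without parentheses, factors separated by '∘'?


x4 ∘ x2 ∘ x5 ∘ x7 ∘ x6 ∘ x1 ∘ x3

Every regrouping of g3 is equal, so read the x-inputs in written order.
c(x4, x2) linearizes to x4 ∘ x2
c(x5, x7) linearizes to x5 ∘ x7
c(c(x5, x7), x6) linearizes to x5 ∘ x7 ∘ x6
c(x1, x3) linearizes to x1 ∘ x3
g3(c(x4, x2), c(c(x5, x7), x6), c(x1, x3)) linearizes to x4 ∘ x2 ∘ x5 ∘ x7 ∘ x6 ∘ x1 ∘ x3


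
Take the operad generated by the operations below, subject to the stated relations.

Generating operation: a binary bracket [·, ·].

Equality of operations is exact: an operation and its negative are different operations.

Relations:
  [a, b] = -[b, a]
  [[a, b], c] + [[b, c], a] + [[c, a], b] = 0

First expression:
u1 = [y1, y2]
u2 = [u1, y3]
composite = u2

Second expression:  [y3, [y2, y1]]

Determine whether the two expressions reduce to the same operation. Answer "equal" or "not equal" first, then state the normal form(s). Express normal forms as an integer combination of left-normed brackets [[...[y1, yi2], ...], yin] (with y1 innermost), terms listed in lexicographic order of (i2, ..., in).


equal; the common form is [[y1, y2], y3]

Reducing the first expression gives [[y1, y2], y3]
Reducing the second expression gives [[y1, y2], y3]
Same normal form: equal.


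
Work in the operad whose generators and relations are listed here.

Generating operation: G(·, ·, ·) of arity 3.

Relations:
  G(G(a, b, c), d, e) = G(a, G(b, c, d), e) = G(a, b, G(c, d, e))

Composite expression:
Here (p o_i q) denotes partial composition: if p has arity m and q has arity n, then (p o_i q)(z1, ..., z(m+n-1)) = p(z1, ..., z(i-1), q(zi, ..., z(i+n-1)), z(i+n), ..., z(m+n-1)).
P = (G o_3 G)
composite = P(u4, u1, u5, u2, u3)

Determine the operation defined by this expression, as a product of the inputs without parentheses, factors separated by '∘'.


u4 ∘ u1 ∘ u5 ∘ u2 ∘ u3

Every regrouping of G is equal, so read the u-inputs in written order.
G(u5, u2, u3) flattens to u5 ∘ u2 ∘ u3
G(u4, u1, G(u5, u2, u3)) flattens to u4 ∘ u1 ∘ u5 ∘ u2 ∘ u3


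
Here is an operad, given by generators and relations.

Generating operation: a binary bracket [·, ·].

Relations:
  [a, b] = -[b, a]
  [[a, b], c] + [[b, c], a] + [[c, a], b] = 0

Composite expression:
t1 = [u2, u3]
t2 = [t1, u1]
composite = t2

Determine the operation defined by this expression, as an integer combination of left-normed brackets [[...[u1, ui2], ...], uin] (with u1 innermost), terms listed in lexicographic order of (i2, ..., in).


-[[u1, u2], u3] + [[u1, u3], u2]


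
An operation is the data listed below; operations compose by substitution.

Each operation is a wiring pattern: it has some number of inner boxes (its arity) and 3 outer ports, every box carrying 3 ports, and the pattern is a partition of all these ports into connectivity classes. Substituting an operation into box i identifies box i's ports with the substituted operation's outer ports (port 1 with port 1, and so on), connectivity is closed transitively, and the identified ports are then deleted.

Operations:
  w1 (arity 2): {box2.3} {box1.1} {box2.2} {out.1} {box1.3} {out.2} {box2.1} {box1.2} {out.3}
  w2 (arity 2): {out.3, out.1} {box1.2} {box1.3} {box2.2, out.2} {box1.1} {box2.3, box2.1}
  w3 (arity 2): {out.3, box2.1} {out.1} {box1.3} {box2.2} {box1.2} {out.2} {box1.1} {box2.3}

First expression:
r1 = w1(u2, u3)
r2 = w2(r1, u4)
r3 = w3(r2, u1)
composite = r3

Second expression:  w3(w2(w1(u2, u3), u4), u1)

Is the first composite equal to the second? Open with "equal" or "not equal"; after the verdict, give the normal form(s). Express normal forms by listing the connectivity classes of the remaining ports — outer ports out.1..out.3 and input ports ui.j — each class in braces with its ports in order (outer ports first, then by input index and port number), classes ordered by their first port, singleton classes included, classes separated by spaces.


equal; both compose to {out.1} {out.2} {out.3, u1.1} {u1.2} {u1.3} {u2.1} {u2.2} {u2.3} {u3.1} {u3.2} {u3.3} {u4.1, u4.3} {u4.2}

Reducing the first expression gives {out.1} {out.2} {out.3, u1.1} {u1.2} {u1.3} {u2.1} {u2.2} {u2.3} {u3.1} {u3.2} {u3.3} {u4.1, u4.3} {u4.2}
Reducing the second expression gives {out.1} {out.2} {out.3, u1.1} {u1.2} {u1.3} {u2.1} {u2.2} {u2.3} {u3.1} {u3.2} {u3.3} {u4.1, u4.3} {u4.2}
Same normal form: equal.


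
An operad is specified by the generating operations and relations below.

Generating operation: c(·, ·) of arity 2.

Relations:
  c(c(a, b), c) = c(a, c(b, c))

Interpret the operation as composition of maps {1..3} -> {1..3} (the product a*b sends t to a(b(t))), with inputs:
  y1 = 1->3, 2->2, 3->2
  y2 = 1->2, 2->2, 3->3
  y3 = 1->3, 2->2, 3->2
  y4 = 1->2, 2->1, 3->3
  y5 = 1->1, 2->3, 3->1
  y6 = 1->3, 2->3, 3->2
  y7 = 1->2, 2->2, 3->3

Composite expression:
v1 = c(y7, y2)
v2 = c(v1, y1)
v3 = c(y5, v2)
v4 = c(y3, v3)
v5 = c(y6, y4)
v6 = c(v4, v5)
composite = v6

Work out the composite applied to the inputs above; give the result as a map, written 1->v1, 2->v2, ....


1->2, 2->2, 3->2

c(y7, y2) = 1->2, 2->2, 3->3
c(c(y7, y2), y1) = 1->3, 2->2, 3->2
c(y5, c(c(y7, y2), y1)) = 1->1, 2->3, 3->3
c(y3, c(y5, c(c(y7, y2), y1))) = 1->3, 2->2, 3->2
c(y6, y4) = 1->3, 2->3, 3->2
c(c(y3, c(y5, c(c(y7, y2), y1))), c(y6, y4)) = 1->2, 2->2, 3->2


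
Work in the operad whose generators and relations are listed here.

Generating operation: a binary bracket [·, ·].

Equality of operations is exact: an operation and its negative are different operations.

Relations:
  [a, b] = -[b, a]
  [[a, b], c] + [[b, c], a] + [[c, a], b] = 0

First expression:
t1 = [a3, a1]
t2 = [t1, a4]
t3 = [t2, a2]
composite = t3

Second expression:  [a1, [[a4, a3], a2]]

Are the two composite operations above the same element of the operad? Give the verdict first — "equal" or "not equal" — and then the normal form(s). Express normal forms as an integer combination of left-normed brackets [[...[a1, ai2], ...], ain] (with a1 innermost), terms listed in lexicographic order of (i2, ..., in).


The first composite normalizes to -[[[a1, a3], a4], a2]
The second composite normalizes to [[[a1, a2], a3], a4] - [[[a1, a2], a4], a3] - [[[a1, a3], a4], a2] + [[[a1, a4], a3], a2]
Different reductions; not equal.

not equal; first: -[[[a1, a3], a4], a2]; second: [[[a1, a2], a3], a4] - [[[a1, a2], a4], a3] - [[[a1, a3], a4], a2] + [[[a1, a4], a3], a2]


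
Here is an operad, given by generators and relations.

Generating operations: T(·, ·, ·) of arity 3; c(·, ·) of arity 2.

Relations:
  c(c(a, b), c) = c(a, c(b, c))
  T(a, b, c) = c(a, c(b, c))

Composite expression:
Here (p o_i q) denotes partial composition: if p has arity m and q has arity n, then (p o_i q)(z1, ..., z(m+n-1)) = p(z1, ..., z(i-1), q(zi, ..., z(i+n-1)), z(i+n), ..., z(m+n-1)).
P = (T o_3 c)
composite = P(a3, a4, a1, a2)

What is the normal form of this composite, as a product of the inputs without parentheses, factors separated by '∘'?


a3 ∘ a4 ∘ a1 ∘ a2


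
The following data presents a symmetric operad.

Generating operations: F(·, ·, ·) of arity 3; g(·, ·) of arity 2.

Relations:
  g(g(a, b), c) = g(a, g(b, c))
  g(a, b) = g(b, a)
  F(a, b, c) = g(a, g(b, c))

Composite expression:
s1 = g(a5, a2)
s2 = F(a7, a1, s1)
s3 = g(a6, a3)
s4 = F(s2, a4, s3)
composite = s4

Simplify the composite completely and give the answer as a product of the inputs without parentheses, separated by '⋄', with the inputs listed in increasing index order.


a1 ⋄ a2 ⋄ a3 ⋄ a4 ⋄ a5 ⋄ a6 ⋄ a7

With F associative and commutative, the a-input set is all that matters.
g(a5, a2) linearizes to a5 ⋄ a2
F(a7, a1, g(a5, a2)) linearizes to a7 ⋄ a1 ⋄ a5 ⋄ a2
g(a6, a3) linearizes to a6 ⋄ a3
F(F(a7, a1, g(a5, a2)), a4, g(a6, a3)) linearizes to a7 ⋄ a1 ⋄ a5 ⋄ a2 ⋄ a4 ⋄ a6 ⋄ a3
sorting the factors by input index: a1 ⋄ a2 ⋄ a3 ⋄ a4 ⋄ a5 ⋄ a6 ⋄ a7


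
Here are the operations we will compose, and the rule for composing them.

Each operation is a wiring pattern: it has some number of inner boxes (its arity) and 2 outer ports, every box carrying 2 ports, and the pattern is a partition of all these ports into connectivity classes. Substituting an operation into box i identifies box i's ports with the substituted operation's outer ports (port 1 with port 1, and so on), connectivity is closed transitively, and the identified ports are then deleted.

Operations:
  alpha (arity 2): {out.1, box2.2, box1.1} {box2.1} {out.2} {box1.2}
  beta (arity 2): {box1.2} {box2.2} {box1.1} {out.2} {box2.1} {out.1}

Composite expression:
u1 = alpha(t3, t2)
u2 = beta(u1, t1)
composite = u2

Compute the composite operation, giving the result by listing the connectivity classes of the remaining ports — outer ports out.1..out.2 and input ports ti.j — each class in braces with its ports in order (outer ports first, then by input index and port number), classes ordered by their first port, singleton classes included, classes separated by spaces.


{out.1} {out.2} {t1.1} {t1.2} {t2.1} {t2.2, t3.1} {t3.2}

Connectivity passes through glued beta-boundaries; trace each wire chain.
through alpha, on inputs (t3, t2): {out.1, t2.2, t3.1} {out.2} {t2.1} {t3.2} (out.j = stage outer ports)
through beta, on inputs (t3, t2, t1): {out.1} {out.2} {t1.1} {t1.2} {t2.1} {t2.2, t3.1} {t3.2} (out.j = stage outer ports)


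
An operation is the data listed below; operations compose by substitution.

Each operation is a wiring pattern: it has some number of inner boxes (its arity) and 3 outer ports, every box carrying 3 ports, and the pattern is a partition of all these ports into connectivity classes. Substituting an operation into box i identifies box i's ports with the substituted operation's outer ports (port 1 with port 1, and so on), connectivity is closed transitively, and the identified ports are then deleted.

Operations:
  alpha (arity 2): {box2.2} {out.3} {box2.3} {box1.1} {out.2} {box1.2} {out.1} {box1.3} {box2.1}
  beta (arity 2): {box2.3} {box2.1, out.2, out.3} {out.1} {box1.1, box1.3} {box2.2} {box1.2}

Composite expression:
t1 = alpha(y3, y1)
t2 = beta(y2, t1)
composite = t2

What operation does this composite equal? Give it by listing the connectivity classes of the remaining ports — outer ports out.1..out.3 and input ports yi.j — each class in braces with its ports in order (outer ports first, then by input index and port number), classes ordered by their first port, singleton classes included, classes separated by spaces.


Substituting into beta glues patterns; closure does the rest.
after alpha, the pattern on (y3, y1) reads {out.1} {out.2} {out.3} {y1.1} {y1.2} {y1.3} {y3.1} {y3.2} {y3.3} (out.j = its outer ports)
after beta, the pattern on (y2, y3, y1) reads {out.1} {out.2, out.3} {y1.1} {y1.2} {y1.3} {y2.1, y2.3} {y2.2} {y3.1} {y3.2} {y3.3} (out.j = its outer ports)

{out.1} {out.2, out.3} {y1.1} {y1.2} {y1.3} {y2.1, y2.3} {y2.2} {y3.1} {y3.2} {y3.3}


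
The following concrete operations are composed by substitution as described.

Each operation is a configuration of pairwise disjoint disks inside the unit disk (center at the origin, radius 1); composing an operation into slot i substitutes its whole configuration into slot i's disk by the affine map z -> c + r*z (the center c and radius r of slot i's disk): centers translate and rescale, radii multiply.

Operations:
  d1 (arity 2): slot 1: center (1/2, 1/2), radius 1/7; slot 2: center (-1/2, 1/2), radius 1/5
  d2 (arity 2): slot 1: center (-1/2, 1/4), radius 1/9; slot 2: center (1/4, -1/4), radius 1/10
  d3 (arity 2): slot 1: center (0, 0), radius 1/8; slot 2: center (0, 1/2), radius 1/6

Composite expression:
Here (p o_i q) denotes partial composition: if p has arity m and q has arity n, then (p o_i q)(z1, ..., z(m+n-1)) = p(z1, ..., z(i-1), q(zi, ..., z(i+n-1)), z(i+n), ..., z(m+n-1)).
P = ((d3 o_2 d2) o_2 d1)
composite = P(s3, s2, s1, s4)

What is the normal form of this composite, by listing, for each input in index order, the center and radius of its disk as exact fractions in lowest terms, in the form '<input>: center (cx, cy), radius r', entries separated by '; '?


Only the slot chain above each s matters under d3; compose those maps.
tracing s3 down its 1-map path: center (0, 0), radius 1/8
tracing s2 down its 3-map path: center (-2/27, 119/216), radius 1/378
tracing s1 down its 3-map path: center (-5/54, 119/216), radius 1/270
tracing s4 down its 2-map path: center (1/24, 11/24), radius 1/60

s1: center (-5/54, 119/216), radius 1/270; s2: center (-2/27, 119/216), radius 1/378; s3: center (0, 0), radius 1/8; s4: center (1/24, 11/24), radius 1/60


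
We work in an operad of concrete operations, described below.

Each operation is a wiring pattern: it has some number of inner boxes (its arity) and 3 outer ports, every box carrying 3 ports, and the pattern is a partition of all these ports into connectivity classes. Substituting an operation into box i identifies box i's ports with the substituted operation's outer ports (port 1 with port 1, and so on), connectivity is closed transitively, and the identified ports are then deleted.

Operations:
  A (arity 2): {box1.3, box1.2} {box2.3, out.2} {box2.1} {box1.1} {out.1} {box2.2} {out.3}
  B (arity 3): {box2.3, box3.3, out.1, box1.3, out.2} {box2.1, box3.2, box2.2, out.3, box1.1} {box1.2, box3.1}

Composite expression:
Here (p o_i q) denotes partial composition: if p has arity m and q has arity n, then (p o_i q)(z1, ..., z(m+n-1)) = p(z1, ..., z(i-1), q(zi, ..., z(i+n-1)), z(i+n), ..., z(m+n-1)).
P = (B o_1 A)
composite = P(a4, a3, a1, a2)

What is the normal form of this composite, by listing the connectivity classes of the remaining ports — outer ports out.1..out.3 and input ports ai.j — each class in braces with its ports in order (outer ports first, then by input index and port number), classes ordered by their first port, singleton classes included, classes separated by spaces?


{out.1, out.2, a1.3, a2.3} {out.3, a1.1, a1.2, a2.2} {a2.1, a3.3} {a3.1} {a3.2} {a4.1} {a4.2, a4.3}


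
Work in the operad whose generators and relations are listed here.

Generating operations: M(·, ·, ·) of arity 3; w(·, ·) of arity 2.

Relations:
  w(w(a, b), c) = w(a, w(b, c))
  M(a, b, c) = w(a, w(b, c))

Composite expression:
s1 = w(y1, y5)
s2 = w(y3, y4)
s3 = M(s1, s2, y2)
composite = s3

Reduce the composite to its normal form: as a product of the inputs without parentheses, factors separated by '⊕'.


y1 ⊕ y5 ⊕ y3 ⊕ y4 ⊕ y2

Under associativity of M, the answer is the y's in reading order.
w(y1, y5) reduces to y1 ⊕ y5
w(y3, y4) reduces to y3 ⊕ y4
M(w(y1, y5), w(y3, y4), y2) reduces to y1 ⊕ y5 ⊕ y3 ⊕ y4 ⊕ y2


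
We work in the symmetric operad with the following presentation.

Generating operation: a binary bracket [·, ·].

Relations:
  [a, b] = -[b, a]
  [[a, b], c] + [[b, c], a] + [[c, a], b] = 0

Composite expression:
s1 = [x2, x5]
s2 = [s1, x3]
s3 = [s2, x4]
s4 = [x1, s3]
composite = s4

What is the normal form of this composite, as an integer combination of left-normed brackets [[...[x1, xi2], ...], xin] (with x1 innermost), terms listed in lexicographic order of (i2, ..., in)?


Expand each bracket as ab - ba; the x1-initial words give the coefficients.
Composite bracket: [x1, [[[x2, x5], x3], x4]]
Full expansion: 16 signed words from ab - ba (2^4 = 16).
Words beginning with x1 determine it all:
  from x1x2x5x3x4, sign +1: term +[[[[x1, x2], x5], x3], x4]
  from x1x3x2x5x4, sign -1: term -[[[[x1, x3], x2], x5], x4]
  from x1x3x5x2x4, sign +1: term +[[[[x1, x3], x5], x2], x4]
  from x1x4x2x5x3, sign -1: term -[[[[x1, x4], x2], x5], x3]
  from x1x4x3x2x5, sign +1: term +[[[[x1, x4], x3], x2], x5]
  from x1x4x3x5x2, sign -1: term -[[[[x1, x4], x3], x5], x2]
  from x1x4x5x2x3, sign +1: term +[[[[x1, x4], x5], x2], x3]
  from x1x5x2x3x4, sign -1: term -[[[[x1, x5], x2], x3], x4]

[[[[x1, x2], x5], x3], x4] - [[[[x1, x3], x2], x5], x4] + [[[[x1, x3], x5], x2], x4] - [[[[x1, x4], x2], x5], x3] + [[[[x1, x4], x3], x2], x5] - [[[[x1, x4], x3], x5], x2] + [[[[x1, x4], x5], x2], x3] - [[[[x1, x5], x2], x3], x4]


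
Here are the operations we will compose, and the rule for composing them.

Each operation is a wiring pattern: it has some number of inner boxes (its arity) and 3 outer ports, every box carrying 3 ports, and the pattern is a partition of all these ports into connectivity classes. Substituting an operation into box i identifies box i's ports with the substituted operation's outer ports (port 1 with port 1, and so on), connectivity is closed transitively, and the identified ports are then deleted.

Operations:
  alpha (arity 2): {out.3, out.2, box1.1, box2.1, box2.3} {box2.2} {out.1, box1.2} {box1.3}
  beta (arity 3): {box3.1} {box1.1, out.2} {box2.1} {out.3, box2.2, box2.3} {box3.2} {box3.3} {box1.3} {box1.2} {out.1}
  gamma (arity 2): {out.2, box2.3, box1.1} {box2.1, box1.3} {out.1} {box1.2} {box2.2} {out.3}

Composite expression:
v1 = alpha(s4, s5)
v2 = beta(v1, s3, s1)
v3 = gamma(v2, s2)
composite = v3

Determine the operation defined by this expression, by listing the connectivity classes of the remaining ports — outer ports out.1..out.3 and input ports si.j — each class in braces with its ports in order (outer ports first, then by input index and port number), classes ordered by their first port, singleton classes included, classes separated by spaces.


{out.1} {out.2, s2.3} {out.3} {s1.1} {s1.2} {s1.3} {s2.1, s3.2, s3.3} {s2.2} {s3.1} {s4.1, s5.1, s5.3} {s4.2} {s4.3} {s5.2}

Treat the ports identified at gamma as solder joints: merge, then drop.
after alpha, the pattern on (s4, s5) reads {out.1, s4.2} {out.2, out.3, s4.1, s5.1, s5.3} {s4.3} {s5.2} (out.j = its outer ports)
after beta, the pattern on (s4, s5, s3, s1) reads {out.1} {out.2, s4.2} {out.3, s3.2, s3.3} {s1.1} {s1.2} {s1.3} {s3.1} {s4.1, s5.1, s5.3} {s4.3} {s5.2} (out.j = its outer ports)
after gamma, the pattern on (s4, s5, s3, s1, s2) reads {out.1} {out.2, s2.3} {out.3} {s1.1} {s1.2} {s1.3} {s2.1, s3.2, s3.3} {s2.2} {s3.1} {s4.1, s5.1, s5.3} {s4.2} {s4.3} {s5.2} (out.j = its outer ports)


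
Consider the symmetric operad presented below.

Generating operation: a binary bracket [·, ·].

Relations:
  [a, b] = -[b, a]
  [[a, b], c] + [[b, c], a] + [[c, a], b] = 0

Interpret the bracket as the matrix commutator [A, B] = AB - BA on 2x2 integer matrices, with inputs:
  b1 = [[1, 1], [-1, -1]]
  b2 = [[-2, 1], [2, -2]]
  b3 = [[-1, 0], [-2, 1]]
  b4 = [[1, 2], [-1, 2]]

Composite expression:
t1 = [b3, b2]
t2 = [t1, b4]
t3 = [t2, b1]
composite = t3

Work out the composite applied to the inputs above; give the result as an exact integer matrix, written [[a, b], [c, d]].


[[-6, -24], [-12, 6]]

[b3, b2] = [[2, -2], [4, -2]]
[[b3, b2], b4] = [[-6, 6], [0, 6]]
[[[b3, b2], b4], b1] = [[-6, -24], [-12, 6]]


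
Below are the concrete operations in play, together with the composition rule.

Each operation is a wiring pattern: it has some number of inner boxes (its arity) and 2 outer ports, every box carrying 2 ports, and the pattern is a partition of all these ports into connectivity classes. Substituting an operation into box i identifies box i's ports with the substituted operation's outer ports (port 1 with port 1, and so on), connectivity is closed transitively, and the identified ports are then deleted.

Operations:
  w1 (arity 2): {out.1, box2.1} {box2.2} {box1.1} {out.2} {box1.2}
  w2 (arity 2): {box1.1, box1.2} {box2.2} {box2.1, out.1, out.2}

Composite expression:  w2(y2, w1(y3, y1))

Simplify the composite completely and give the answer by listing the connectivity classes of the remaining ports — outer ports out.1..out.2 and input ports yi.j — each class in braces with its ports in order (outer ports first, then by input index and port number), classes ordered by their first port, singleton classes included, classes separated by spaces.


{out.1, out.2, y1.1} {y1.2} {y2.1, y2.2} {y3.1} {y3.2}


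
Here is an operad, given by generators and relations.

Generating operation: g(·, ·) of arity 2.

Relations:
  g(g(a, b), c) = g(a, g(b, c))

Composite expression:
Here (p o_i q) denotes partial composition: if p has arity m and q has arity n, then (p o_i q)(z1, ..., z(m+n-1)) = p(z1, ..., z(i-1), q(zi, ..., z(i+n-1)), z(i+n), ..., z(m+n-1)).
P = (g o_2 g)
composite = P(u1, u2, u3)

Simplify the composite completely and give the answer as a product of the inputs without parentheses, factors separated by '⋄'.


u1 ⋄ u2 ⋄ u3

Associativity of g dissolves the nesting; only the u-input order survives.
g(u2, u3) collapses to u2 ⋄ u3
g(u1, g(u2, u3)) collapses to u1 ⋄ u2 ⋄ u3


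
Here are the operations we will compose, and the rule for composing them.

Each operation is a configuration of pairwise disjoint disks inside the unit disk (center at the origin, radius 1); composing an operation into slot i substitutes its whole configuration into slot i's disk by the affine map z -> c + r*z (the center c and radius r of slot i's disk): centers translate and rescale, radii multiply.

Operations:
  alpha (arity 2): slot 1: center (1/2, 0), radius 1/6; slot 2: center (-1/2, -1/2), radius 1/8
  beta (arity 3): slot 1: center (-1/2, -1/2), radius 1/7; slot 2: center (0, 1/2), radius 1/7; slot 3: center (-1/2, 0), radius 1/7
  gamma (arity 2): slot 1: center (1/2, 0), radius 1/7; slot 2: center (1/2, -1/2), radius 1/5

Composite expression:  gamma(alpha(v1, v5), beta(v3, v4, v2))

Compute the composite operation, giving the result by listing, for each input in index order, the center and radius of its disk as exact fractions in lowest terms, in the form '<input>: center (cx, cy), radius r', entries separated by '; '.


Below gamma, radii multiply path by path; the v-disk centers shift.
input v1: applying the 2 nested substitutions gives center (4/7, 0), radius 1/42
input v5: applying the 2 nested substitutions gives center (3/7, -1/14), radius 1/56
input v3: applying the 2 nested substitutions gives center (2/5, -3/5), radius 1/35
input v4: applying the 2 nested substitutions gives center (1/2, -2/5), radius 1/35
input v2: applying the 2 nested substitutions gives center (2/5, -1/2), radius 1/35

v1: center (4/7, 0), radius 1/42; v2: center (2/5, -1/2), radius 1/35; v3: center (2/5, -3/5), radius 1/35; v4: center (1/2, -2/5), radius 1/35; v5: center (3/7, -1/14), radius 1/56


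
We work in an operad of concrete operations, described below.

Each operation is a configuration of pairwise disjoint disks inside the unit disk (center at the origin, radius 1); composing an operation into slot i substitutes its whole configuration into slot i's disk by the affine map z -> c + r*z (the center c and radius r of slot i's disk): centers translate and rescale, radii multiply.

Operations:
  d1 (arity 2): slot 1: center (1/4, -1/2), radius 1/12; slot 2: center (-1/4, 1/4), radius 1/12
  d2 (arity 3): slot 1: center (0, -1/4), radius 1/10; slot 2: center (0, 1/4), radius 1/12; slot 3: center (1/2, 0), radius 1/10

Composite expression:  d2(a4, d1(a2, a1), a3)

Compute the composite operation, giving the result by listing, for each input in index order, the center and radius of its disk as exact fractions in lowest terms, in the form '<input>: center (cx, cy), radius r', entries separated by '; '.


Below d2, radii multiply path by path; the a-disk centers shift.
a4 passes through 1 substitution, ending at center (0, -1/4), radius 1/10
a2 passes through 2 substitutions, ending at center (1/48, 5/24), radius 1/144
a1 passes through 2 substitutions, ending at center (-1/48, 13/48), radius 1/144
a3 passes through 1 substitution, ending at center (1/2, 0), radius 1/10

a1: center (-1/48, 13/48), radius 1/144; a2: center (1/48, 5/24), radius 1/144; a3: center (1/2, 0), radius 1/10; a4: center (0, -1/4), radius 1/10


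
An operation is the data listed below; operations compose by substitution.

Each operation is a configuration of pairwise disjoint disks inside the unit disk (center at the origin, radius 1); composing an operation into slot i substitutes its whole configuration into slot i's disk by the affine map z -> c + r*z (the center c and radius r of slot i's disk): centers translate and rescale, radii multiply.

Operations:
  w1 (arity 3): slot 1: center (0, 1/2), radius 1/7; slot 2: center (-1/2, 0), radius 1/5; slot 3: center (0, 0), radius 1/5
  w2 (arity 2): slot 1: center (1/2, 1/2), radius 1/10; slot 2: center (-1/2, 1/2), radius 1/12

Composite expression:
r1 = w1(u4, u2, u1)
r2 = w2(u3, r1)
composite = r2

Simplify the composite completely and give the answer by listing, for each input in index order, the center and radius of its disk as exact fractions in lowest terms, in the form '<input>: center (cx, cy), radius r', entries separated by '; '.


u1: center (-1/2, 1/2), radius 1/60; u2: center (-13/24, 1/2), radius 1/60; u3: center (1/2, 1/2), radius 1/10; u4: center (-1/2, 13/24), radius 1/84

Affine substitution under w2: radii multiply and u-centers shift.
tracing u3 down its 1-map path: center (1/2, 1/2), radius 1/10
tracing u4 down its 2-map path: center (-1/2, 13/24), radius 1/84
tracing u2 down its 2-map path: center (-13/24, 1/2), radius 1/60
tracing u1 down its 2-map path: center (-1/2, 1/2), radius 1/60


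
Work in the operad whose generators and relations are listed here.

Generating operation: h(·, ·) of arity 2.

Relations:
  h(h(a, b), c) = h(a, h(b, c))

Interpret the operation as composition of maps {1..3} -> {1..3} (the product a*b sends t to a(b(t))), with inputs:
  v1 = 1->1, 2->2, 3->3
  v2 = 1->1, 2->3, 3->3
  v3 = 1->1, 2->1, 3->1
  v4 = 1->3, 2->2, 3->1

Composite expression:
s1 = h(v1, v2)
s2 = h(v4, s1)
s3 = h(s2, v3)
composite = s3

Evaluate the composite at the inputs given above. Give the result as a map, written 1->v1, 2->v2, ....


1->3, 2->3, 3->3


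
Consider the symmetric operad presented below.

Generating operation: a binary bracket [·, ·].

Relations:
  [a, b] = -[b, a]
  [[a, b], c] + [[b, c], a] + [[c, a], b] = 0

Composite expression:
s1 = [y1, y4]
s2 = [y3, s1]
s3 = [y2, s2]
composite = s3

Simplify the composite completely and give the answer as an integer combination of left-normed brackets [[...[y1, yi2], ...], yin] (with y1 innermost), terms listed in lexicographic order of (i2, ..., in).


[[[y1, y4], y3], y2]

In the tensor algebra, words opening y1 carry the y1-anchored form.
Composite bracket: [y2, [y3, [y1, y4]]]
Full expansion: 8 signed words from ab - ba (2^3 = 8).
Words beginning with y1 determine it all:
  y1y4y3y2 (sign +1) contributes +[[[y1, y4], y3], y2]


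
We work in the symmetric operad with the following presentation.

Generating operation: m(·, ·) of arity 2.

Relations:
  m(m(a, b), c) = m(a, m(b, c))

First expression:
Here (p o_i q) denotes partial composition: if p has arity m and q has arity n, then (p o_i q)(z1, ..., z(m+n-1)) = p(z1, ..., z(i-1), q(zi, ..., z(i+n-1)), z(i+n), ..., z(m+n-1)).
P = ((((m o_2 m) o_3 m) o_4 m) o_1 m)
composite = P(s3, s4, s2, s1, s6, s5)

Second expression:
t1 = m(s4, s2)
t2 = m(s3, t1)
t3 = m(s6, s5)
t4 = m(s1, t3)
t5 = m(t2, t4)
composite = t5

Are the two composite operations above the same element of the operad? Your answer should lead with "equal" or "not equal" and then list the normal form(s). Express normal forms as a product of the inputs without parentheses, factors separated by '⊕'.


equal — both sides give s3 ⊕ s4 ⊕ s2 ⊕ s1 ⊕ s6 ⊕ s5

The first composite normalizes to s3 ⊕ s4 ⊕ s2 ⊕ s1 ⊕ s6 ⊕ s5
The second composite normalizes to s3 ⊕ s4 ⊕ s2 ⊕ s1 ⊕ s6 ⊕ s5
One common form — equal.


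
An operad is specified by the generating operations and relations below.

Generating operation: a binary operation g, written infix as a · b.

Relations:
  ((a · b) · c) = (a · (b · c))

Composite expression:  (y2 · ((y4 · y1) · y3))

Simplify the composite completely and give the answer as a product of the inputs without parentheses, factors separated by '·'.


y2 · y4 · y1 · y3

Under associativity of g, the answer is the y's in reading order.
(y4 · y1) unparenthesizes to y4 · y1
((y4 · y1) · y3) unparenthesizes to y4 · y1 · y3
(y2 · ((y4 · y1) · y3)) unparenthesizes to y2 · y4 · y1 · y3


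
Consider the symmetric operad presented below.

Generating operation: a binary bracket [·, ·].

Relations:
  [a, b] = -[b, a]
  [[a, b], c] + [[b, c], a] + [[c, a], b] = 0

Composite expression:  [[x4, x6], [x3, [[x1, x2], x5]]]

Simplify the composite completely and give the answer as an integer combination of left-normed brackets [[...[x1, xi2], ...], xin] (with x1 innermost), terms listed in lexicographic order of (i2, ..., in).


In the tensor algebra, words opening x1 carry the x1-anchored form.
Composite bracket: [[x4, x6], [x3, [[x1, x2], x5]]]
Under [a, b] = ab - ba we get 32 signed associative words (2^5 = 32).
Words beginning with x1 determine it all:
  sign of x1x2x5x3x4x6 is +1, so it contributes +[[[[[x1, x2], x5], x3], x4], x6]
  sign of x1x2x5x3x6x4 is -1, so it contributes -[[[[[x1, x2], x5], x3], x6], x4]

[[[[[x1, x2], x5], x3], x4], x6] - [[[[[x1, x2], x5], x3], x6], x4]


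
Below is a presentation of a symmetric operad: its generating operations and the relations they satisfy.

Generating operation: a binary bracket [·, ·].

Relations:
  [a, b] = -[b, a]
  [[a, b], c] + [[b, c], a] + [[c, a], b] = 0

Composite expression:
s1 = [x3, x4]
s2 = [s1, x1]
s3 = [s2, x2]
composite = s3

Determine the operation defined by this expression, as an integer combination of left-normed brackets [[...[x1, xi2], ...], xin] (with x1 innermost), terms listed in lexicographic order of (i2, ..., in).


-[[[x1, x3], x4], x2] + [[[x1, x4], x3], x2]

A multilinear Lie element is pinned by x1-initial words (x1 innermost).
Composite bracket: [[[x3, x4], x1], x2]
Under [a, b] = ab - ba we get 8 signed associative words (2^3 = 8).
Only words starting with x1 matter:
  sign of x1x3x4x2 is -1, so it contributes -[[[x1, x3], x4], x2]
  sign of x1x4x3x2 is +1, so it contributes +[[[x1, x4], x3], x2]


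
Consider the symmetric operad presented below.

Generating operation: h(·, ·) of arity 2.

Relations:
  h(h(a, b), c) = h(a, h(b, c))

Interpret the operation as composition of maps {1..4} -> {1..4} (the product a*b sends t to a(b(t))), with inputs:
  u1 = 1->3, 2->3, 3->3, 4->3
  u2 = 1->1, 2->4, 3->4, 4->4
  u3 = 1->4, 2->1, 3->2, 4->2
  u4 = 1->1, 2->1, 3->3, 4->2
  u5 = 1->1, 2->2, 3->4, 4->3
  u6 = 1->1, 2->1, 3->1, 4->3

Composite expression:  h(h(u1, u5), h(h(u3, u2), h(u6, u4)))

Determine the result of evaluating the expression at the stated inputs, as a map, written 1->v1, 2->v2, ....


1->3, 2->3, 3->3, 4->3

h(u1, u5) = 1->3, 2->3, 3->3, 4->3
h(u3, u2) = 1->4, 2->2, 3->2, 4->2
h(u6, u4) = 1->1, 2->1, 3->1, 4->1
h(h(u3, u2), h(u6, u4)) = 1->4, 2->4, 3->4, 4->4
h(h(u1, u5), h(h(u3, u2), h(u6, u4))) = 1->3, 2->3, 3->3, 4->3


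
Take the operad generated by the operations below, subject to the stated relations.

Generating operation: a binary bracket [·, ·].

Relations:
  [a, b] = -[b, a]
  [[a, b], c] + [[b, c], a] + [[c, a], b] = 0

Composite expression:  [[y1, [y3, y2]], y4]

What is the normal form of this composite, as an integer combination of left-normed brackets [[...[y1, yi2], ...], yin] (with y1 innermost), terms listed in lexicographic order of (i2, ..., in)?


Skip Jacobi rewriting: expand, keep y1-initial words, read off terms.
Composite bracket: [[y1, [y3, y2]], y4]
Expanding via [a, b] = ab - ba: 8 signed words (2^3 = 8).
The y1-initial words carry the normal form:
  the word y1y2y3y4 carries sign -1 and contributes -[[[y1, y2], y3], y4]
  the word y1y3y2y4 carries sign +1 and contributes +[[[y1, y3], y2], y4]

-[[[y1, y2], y3], y4] + [[[y1, y3], y2], y4]
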